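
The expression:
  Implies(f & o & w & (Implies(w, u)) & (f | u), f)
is always true.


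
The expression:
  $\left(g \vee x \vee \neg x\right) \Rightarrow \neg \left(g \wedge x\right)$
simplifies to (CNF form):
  $\neg g \vee \neg x$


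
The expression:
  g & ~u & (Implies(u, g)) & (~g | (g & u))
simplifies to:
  False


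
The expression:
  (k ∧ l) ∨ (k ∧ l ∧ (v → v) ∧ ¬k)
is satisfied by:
  {k: True, l: True}


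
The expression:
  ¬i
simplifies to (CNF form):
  ¬i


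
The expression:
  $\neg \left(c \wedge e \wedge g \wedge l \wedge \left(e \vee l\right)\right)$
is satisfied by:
  {l: False, c: False, g: False, e: False}
  {e: True, l: False, c: False, g: False}
  {g: True, l: False, c: False, e: False}
  {e: True, g: True, l: False, c: False}
  {c: True, e: False, l: False, g: False}
  {e: True, c: True, l: False, g: False}
  {g: True, c: True, e: False, l: False}
  {e: True, g: True, c: True, l: False}
  {l: True, g: False, c: False, e: False}
  {e: True, l: True, g: False, c: False}
  {g: True, l: True, e: False, c: False}
  {e: True, g: True, l: True, c: False}
  {c: True, l: True, g: False, e: False}
  {e: True, c: True, l: True, g: False}
  {g: True, c: True, l: True, e: False}


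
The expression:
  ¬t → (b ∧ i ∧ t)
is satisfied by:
  {t: True}


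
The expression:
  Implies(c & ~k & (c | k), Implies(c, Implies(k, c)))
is always true.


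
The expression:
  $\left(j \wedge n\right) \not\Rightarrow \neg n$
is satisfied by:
  {j: True, n: True}


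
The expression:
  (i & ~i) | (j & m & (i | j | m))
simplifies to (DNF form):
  j & m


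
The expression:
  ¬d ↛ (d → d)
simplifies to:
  False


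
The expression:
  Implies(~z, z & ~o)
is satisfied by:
  {z: True}


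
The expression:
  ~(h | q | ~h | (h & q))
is never true.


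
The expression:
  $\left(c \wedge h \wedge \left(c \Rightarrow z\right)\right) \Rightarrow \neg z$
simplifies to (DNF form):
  $\neg c \vee \neg h \vee \neg z$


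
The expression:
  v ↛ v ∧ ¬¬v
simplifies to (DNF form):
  False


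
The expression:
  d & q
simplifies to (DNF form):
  d & q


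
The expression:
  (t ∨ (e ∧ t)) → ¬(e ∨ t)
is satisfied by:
  {t: False}


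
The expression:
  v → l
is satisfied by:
  {l: True, v: False}
  {v: False, l: False}
  {v: True, l: True}


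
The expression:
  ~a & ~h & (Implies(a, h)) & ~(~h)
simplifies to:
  False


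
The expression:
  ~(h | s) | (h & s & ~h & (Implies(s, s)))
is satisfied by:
  {h: False, s: False}


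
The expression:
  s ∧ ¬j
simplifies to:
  s ∧ ¬j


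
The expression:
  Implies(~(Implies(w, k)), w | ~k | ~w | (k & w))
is always true.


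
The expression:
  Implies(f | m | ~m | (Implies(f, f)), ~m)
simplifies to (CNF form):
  ~m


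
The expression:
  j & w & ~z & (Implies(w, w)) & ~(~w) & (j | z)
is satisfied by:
  {j: True, w: True, z: False}


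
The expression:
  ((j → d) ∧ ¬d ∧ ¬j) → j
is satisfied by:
  {d: True, j: True}
  {d: True, j: False}
  {j: True, d: False}


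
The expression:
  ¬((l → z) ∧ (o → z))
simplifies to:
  ¬z ∧ (l ∨ o)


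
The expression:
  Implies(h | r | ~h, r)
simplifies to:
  r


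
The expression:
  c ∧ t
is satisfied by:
  {t: True, c: True}


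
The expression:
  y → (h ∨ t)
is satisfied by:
  {t: True, h: True, y: False}
  {t: True, h: False, y: False}
  {h: True, t: False, y: False}
  {t: False, h: False, y: False}
  {y: True, t: True, h: True}
  {y: True, t: True, h: False}
  {y: True, h: True, t: False}


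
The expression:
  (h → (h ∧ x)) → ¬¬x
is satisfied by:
  {x: True, h: True}
  {x: True, h: False}
  {h: True, x: False}


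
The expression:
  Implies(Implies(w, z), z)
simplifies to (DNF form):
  w | z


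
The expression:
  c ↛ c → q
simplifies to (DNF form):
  True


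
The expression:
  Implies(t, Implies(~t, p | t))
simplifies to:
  True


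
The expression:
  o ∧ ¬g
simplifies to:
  o ∧ ¬g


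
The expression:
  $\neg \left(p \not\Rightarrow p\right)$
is always true.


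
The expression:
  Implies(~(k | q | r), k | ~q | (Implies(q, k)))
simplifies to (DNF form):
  True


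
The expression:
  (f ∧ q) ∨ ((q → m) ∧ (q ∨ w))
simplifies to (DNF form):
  (f ∧ q) ∨ (m ∧ q) ∨ (w ∧ ¬q)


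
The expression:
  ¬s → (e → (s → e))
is always true.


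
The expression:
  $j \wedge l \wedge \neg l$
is never true.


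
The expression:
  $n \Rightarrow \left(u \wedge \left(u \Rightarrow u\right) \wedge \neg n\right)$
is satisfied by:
  {n: False}


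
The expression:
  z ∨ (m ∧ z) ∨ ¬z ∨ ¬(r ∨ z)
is always true.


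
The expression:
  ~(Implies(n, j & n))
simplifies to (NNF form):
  n & ~j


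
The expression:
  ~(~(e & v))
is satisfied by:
  {e: True, v: True}


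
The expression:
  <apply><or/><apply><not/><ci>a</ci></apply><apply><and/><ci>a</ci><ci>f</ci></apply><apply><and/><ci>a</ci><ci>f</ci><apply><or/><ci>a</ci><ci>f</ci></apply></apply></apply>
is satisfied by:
  {f: True, a: False}
  {a: False, f: False}
  {a: True, f: True}


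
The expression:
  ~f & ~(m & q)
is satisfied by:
  {m: False, f: False, q: False}
  {q: True, m: False, f: False}
  {m: True, q: False, f: False}


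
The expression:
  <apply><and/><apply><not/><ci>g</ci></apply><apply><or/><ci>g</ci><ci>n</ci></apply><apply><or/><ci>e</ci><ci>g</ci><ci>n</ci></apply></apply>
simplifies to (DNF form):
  <apply><and/><ci>n</ci><apply><not/><ci>g</ci></apply></apply>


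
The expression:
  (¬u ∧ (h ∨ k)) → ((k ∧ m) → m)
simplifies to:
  True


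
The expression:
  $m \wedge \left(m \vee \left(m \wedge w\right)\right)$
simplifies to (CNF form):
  $m$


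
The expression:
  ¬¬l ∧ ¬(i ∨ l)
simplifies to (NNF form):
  False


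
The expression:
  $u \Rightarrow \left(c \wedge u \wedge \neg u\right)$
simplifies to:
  $\neg u$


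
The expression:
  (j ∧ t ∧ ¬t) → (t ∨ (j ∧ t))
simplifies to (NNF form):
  True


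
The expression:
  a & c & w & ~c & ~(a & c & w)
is never true.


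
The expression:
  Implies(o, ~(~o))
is always true.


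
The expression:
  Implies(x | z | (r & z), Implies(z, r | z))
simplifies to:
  True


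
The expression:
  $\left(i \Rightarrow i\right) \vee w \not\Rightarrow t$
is always true.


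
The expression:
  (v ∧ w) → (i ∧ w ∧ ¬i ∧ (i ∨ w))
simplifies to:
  ¬v ∨ ¬w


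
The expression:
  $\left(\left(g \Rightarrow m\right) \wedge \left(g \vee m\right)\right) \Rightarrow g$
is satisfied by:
  {g: True, m: False}
  {m: False, g: False}
  {m: True, g: True}


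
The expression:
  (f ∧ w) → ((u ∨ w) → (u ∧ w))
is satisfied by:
  {u: True, w: False, f: False}
  {w: False, f: False, u: False}
  {f: True, u: True, w: False}
  {f: True, w: False, u: False}
  {u: True, w: True, f: False}
  {w: True, u: False, f: False}
  {f: True, w: True, u: True}


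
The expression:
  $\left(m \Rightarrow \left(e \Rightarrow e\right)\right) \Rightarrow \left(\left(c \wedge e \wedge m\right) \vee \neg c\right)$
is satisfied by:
  {e: True, m: True, c: False}
  {e: True, m: False, c: False}
  {m: True, e: False, c: False}
  {e: False, m: False, c: False}
  {e: True, c: True, m: True}


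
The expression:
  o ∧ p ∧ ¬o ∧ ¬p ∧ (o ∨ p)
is never true.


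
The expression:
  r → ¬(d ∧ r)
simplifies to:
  ¬d ∨ ¬r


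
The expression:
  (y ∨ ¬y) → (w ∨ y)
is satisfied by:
  {y: True, w: True}
  {y: True, w: False}
  {w: True, y: False}


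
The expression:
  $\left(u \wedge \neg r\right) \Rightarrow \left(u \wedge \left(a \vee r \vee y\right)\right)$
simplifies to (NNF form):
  $a \vee r \vee y \vee \neg u$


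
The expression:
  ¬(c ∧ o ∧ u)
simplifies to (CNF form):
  ¬c ∨ ¬o ∨ ¬u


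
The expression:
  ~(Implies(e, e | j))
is never true.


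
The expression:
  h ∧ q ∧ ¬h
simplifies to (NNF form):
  False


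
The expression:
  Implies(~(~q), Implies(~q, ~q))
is always true.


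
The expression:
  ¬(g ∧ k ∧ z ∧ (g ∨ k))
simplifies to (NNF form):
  ¬g ∨ ¬k ∨ ¬z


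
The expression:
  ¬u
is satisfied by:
  {u: False}


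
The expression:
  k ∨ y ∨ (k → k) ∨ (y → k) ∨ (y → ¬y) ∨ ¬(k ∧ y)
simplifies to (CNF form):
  True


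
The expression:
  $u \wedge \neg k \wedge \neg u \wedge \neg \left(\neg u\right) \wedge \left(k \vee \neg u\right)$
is never true.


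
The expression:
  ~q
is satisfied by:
  {q: False}


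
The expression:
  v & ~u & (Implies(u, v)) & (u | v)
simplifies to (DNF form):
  v & ~u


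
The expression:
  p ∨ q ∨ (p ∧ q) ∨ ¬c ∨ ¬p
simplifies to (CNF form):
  True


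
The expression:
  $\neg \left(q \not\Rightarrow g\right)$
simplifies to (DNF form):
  $g \vee \neg q$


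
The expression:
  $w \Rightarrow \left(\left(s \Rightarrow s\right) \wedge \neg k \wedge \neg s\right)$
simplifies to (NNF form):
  $\left(\neg k \wedge \neg s\right) \vee \neg w$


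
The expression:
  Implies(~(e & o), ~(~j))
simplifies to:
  j | (e & o)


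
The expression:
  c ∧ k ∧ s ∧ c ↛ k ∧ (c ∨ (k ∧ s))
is never true.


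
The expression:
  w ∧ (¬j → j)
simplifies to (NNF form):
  j ∧ w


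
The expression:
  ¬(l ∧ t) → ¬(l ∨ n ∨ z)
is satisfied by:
  {l: True, t: True, n: False, z: False}
  {z: True, l: True, t: True, n: False}
  {l: True, t: True, n: True, z: False}
  {z: True, l: True, t: True, n: True}
  {t: True, z: False, n: False, l: False}
  {z: False, n: False, t: False, l: False}


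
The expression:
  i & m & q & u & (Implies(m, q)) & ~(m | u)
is never true.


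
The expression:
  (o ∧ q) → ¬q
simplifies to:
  ¬o ∨ ¬q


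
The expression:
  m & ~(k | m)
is never true.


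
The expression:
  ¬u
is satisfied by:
  {u: False}


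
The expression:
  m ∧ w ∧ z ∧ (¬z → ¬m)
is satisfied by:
  {z: True, m: True, w: True}


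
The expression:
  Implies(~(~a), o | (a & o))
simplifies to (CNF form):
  o | ~a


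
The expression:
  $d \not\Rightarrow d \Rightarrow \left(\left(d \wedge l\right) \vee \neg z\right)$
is always true.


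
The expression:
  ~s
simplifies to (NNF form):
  ~s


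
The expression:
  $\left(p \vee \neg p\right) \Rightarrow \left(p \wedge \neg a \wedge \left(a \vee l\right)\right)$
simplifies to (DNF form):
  $l \wedge p \wedge \neg a$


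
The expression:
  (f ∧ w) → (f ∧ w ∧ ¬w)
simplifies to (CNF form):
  ¬f ∨ ¬w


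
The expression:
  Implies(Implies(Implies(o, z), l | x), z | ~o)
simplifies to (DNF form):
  z | ~o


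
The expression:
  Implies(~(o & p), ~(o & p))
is always true.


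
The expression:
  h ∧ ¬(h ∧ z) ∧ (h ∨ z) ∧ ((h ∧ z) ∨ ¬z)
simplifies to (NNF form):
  h ∧ ¬z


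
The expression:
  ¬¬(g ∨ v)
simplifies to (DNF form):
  g ∨ v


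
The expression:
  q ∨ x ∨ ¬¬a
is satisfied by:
  {a: True, x: True, q: True}
  {a: True, x: True, q: False}
  {a: True, q: True, x: False}
  {a: True, q: False, x: False}
  {x: True, q: True, a: False}
  {x: True, q: False, a: False}
  {q: True, x: False, a: False}


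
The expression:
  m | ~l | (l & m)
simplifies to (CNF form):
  m | ~l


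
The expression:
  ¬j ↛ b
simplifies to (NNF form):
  ¬b ∧ ¬j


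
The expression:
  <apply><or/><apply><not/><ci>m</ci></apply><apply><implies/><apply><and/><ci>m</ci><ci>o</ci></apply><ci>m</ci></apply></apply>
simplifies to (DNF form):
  <true/>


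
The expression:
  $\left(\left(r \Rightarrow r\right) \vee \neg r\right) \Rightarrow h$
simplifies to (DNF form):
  $h$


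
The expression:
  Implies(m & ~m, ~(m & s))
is always true.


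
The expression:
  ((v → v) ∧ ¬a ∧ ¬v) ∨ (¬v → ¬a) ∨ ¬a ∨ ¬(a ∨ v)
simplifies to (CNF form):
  v ∨ ¬a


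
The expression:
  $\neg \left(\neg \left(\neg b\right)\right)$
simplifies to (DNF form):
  $\neg b$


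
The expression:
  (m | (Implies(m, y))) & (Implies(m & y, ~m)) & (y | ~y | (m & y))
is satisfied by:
  {m: False, y: False}
  {y: True, m: False}
  {m: True, y: False}


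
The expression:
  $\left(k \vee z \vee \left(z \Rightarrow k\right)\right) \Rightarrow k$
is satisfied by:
  {k: True}


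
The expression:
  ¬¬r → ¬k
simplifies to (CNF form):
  ¬k ∨ ¬r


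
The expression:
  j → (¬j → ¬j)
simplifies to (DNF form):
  True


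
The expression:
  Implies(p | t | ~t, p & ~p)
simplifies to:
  False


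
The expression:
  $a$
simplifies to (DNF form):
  $a$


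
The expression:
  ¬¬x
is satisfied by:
  {x: True}


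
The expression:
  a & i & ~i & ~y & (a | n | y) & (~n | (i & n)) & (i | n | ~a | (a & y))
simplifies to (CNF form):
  False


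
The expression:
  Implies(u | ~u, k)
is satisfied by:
  {k: True}


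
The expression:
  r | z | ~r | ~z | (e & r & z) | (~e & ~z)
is always true.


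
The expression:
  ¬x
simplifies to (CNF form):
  ¬x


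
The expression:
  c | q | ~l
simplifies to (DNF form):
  c | q | ~l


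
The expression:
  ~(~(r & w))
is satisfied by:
  {r: True, w: True}


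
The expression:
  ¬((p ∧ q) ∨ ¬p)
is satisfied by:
  {p: True, q: False}


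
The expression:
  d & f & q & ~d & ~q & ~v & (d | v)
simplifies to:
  False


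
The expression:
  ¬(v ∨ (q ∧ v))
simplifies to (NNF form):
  ¬v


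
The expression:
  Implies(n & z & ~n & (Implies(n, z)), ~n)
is always true.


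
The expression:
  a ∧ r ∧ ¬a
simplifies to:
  False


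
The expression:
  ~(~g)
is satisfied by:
  {g: True}


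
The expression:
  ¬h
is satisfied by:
  {h: False}


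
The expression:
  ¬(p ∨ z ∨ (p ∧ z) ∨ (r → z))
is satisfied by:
  {r: True, p: False, z: False}


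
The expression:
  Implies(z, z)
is always true.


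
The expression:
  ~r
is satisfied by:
  {r: False}


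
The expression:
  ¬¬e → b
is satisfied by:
  {b: True, e: False}
  {e: False, b: False}
  {e: True, b: True}


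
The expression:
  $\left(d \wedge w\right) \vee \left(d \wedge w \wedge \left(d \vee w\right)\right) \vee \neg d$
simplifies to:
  $w \vee \neg d$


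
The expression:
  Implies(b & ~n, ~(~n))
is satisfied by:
  {n: True, b: False}
  {b: False, n: False}
  {b: True, n: True}


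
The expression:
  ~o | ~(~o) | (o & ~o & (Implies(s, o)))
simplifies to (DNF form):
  True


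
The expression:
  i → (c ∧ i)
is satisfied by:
  {c: True, i: False}
  {i: False, c: False}
  {i: True, c: True}


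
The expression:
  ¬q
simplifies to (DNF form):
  ¬q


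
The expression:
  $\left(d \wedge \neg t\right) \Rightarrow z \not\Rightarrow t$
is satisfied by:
  {t: True, z: True, d: False}
  {t: True, z: False, d: False}
  {z: True, t: False, d: False}
  {t: False, z: False, d: False}
  {d: True, t: True, z: True}
  {d: True, t: True, z: False}
  {d: True, z: True, t: False}


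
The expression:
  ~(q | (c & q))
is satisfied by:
  {q: False}


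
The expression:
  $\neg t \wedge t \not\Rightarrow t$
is never true.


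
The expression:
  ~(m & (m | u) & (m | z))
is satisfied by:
  {m: False}


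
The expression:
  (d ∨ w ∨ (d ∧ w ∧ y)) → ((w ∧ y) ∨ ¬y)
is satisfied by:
  {w: True, d: False, y: False}
  {w: False, d: False, y: False}
  {y: True, w: True, d: False}
  {y: True, w: False, d: False}
  {d: True, w: True, y: False}
  {d: True, w: False, y: False}
  {d: True, y: True, w: True}


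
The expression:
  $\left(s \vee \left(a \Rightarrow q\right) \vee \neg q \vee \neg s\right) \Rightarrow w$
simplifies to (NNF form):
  $w$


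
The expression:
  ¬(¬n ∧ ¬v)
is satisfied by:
  {n: True, v: True}
  {n: True, v: False}
  {v: True, n: False}


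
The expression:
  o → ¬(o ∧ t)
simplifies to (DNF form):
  ¬o ∨ ¬t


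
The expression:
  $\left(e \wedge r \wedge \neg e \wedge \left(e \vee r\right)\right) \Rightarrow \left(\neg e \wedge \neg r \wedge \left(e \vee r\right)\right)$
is always true.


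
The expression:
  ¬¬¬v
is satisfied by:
  {v: False}


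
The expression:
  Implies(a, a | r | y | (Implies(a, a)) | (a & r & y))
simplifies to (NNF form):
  True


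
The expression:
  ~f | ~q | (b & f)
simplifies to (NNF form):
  b | ~f | ~q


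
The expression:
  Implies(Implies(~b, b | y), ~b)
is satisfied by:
  {b: False}


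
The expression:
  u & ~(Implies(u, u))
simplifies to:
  False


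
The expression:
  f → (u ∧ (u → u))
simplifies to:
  u ∨ ¬f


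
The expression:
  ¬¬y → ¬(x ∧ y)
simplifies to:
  ¬x ∨ ¬y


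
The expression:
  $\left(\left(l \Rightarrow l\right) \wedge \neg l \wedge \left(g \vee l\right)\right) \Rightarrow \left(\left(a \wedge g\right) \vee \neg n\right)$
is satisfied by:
  {a: True, l: True, g: False, n: False}
  {a: True, g: False, l: False, n: False}
  {l: True, a: False, g: False, n: False}
  {a: False, g: False, l: False, n: False}
  {n: True, a: True, l: True, g: False}
  {n: True, a: True, g: False, l: False}
  {n: True, l: True, a: False, g: False}
  {n: True, a: False, g: False, l: False}
  {a: True, g: True, l: True, n: False}
  {a: True, g: True, n: False, l: False}
  {g: True, l: True, n: False, a: False}
  {g: True, n: False, l: False, a: False}
  {a: True, g: True, n: True, l: True}
  {a: True, g: True, n: True, l: False}
  {g: True, n: True, l: True, a: False}


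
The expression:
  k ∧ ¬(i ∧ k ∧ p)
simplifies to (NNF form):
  k ∧ (¬i ∨ ¬p)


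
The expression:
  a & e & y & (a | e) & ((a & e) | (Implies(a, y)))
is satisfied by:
  {a: True, e: True, y: True}


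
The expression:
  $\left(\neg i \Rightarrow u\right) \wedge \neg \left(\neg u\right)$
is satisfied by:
  {u: True}


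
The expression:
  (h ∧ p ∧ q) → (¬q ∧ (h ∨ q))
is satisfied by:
  {p: False, q: False, h: False}
  {h: True, p: False, q: False}
  {q: True, p: False, h: False}
  {h: True, q: True, p: False}
  {p: True, h: False, q: False}
  {h: True, p: True, q: False}
  {q: True, p: True, h: False}


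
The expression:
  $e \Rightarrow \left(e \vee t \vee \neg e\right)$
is always true.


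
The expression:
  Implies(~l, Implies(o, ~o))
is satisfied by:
  {l: True, o: False}
  {o: False, l: False}
  {o: True, l: True}


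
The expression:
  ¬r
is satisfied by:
  {r: False}


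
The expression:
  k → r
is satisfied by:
  {r: True, k: False}
  {k: False, r: False}
  {k: True, r: True}


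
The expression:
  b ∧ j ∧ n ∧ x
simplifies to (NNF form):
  b ∧ j ∧ n ∧ x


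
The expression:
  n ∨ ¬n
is always true.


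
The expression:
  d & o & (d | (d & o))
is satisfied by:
  {d: True, o: True}


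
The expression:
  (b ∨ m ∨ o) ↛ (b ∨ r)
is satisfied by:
  {o: True, m: True, r: False, b: False}
  {o: True, r: False, m: False, b: False}
  {m: True, o: False, r: False, b: False}


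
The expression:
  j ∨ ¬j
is always true.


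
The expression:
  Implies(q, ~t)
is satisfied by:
  {t: False, q: False}
  {q: True, t: False}
  {t: True, q: False}


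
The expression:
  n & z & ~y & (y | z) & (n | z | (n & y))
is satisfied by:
  {z: True, n: True, y: False}


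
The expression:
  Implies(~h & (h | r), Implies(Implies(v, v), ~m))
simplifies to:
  h | ~m | ~r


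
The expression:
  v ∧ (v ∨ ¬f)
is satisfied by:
  {v: True}


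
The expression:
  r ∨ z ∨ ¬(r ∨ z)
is always true.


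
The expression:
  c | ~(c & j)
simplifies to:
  True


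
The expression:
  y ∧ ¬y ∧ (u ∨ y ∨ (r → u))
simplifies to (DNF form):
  False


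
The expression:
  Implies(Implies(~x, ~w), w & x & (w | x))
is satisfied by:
  {w: True}


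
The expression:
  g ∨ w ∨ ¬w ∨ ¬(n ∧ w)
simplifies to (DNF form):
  True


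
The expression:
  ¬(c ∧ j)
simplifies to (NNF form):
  ¬c ∨ ¬j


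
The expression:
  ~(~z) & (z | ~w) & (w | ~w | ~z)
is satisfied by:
  {z: True}


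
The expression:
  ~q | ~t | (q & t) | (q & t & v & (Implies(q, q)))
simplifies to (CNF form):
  True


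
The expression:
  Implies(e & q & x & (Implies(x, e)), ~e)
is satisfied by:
  {e: False, q: False, x: False}
  {x: True, e: False, q: False}
  {q: True, e: False, x: False}
  {x: True, q: True, e: False}
  {e: True, x: False, q: False}
  {x: True, e: True, q: False}
  {q: True, e: True, x: False}


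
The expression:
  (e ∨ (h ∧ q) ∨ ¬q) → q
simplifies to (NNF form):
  q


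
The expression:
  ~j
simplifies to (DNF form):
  ~j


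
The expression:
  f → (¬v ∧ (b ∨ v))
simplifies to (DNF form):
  (b ∧ ¬v) ∨ ¬f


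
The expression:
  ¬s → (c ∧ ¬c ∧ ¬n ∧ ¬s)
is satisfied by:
  {s: True}


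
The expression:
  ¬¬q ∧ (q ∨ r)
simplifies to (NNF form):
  q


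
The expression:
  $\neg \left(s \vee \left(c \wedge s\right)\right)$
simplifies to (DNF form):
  $\neg s$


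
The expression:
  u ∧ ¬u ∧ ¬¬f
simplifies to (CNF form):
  False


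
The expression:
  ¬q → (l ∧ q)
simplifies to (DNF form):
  q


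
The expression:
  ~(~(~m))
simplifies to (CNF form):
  ~m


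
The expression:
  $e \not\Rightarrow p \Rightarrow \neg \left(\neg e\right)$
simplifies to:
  $\text{True}$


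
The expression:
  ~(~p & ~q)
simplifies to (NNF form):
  p | q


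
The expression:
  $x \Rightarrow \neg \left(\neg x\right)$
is always true.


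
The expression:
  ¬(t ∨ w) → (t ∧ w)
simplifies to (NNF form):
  t ∨ w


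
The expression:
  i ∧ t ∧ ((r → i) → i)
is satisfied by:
  {t: True, i: True}


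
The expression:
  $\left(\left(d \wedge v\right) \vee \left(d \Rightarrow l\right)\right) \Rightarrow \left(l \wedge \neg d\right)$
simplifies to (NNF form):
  $\left(d \vee l\right) \wedge \left(l \vee \neg v\right) \wedge \left(\neg d \vee \neg l\right)$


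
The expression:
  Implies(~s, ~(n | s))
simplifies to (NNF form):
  s | ~n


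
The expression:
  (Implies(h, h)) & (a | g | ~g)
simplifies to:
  True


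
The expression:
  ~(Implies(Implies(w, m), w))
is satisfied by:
  {w: False}


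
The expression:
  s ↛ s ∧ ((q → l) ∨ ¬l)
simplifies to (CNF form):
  False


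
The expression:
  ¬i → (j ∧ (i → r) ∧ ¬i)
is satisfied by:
  {i: True, j: True}
  {i: True, j: False}
  {j: True, i: False}


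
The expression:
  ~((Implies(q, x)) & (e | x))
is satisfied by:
  {q: True, x: False, e: False}
  {x: False, e: False, q: False}
  {q: True, e: True, x: False}


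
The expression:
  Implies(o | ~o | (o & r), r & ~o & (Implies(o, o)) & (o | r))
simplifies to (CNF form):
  r & ~o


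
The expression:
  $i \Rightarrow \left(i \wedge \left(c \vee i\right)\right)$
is always true.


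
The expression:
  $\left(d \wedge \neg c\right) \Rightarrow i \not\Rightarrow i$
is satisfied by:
  {c: True, d: False}
  {d: False, c: False}
  {d: True, c: True}


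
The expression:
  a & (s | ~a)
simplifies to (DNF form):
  a & s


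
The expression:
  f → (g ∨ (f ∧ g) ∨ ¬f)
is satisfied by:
  {g: True, f: False}
  {f: False, g: False}
  {f: True, g: True}


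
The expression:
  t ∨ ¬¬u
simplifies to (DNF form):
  t ∨ u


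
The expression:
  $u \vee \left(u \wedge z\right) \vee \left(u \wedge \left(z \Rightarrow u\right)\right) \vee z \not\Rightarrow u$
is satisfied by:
  {z: True, u: True}
  {z: True, u: False}
  {u: True, z: False}


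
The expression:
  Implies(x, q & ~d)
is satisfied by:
  {q: True, d: False, x: False}
  {d: False, x: False, q: False}
  {q: True, d: True, x: False}
  {d: True, q: False, x: False}
  {x: True, q: True, d: False}


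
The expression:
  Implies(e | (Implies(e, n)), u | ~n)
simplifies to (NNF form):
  u | ~n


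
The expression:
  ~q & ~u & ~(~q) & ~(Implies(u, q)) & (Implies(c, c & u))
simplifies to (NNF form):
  False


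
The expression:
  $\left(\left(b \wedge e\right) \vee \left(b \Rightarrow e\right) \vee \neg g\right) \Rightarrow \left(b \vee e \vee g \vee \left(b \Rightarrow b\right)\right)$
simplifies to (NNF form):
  $\text{True}$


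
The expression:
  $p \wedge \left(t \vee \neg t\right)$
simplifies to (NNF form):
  $p$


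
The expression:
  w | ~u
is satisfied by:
  {w: True, u: False}
  {u: False, w: False}
  {u: True, w: True}


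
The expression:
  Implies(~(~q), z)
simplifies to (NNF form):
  z | ~q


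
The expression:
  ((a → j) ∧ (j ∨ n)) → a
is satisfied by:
  {a: True, n: False, j: False}
  {j: True, a: True, n: False}
  {a: True, n: True, j: False}
  {j: True, a: True, n: True}
  {j: False, n: False, a: False}


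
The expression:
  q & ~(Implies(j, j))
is never true.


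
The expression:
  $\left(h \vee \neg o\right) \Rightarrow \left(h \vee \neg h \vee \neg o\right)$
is always true.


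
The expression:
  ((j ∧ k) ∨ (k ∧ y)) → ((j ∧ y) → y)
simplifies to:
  True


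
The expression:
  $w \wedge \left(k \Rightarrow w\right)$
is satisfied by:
  {w: True}


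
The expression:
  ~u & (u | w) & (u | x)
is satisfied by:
  {w: True, x: True, u: False}


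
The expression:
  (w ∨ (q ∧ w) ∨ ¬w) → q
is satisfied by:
  {q: True}


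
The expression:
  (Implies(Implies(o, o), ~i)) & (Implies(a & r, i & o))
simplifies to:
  ~i & (~a | ~r)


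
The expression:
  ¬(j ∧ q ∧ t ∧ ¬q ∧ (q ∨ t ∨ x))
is always true.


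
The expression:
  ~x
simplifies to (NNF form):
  ~x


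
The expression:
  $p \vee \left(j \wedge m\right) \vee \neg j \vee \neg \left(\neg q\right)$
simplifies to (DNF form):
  $m \vee p \vee q \vee \neg j$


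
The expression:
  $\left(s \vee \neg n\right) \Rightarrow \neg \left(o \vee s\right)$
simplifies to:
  $\neg s \wedge \left(n \vee \neg o\right)$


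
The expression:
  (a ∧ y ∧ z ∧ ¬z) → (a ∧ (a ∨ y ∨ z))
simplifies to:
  True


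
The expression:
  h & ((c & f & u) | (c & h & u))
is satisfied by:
  {h: True, c: True, u: True}


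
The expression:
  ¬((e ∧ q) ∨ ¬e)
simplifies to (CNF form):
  e ∧ ¬q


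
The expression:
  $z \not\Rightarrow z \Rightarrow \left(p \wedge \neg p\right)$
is always true.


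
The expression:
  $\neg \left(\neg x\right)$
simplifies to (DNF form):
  $x$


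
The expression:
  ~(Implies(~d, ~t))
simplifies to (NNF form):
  t & ~d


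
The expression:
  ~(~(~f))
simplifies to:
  ~f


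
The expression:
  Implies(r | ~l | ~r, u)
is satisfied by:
  {u: True}


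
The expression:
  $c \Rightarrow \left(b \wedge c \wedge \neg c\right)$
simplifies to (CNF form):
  $\neg c$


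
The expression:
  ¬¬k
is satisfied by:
  {k: True}


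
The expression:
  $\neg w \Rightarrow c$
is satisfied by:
  {c: True, w: True}
  {c: True, w: False}
  {w: True, c: False}


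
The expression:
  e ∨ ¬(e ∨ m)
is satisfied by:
  {e: True, m: False}
  {m: False, e: False}
  {m: True, e: True}


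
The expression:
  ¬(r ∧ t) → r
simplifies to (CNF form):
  r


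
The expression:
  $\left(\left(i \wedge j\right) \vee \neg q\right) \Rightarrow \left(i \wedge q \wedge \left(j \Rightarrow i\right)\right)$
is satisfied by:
  {q: True}


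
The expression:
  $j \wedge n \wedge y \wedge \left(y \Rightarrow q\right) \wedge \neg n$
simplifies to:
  $\text{False}$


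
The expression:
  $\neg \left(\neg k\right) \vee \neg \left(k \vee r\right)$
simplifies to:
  $k \vee \neg r$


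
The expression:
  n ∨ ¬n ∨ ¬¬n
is always true.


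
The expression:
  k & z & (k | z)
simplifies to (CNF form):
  k & z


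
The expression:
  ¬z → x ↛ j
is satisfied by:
  {x: True, z: True, j: False}
  {z: True, j: False, x: False}
  {x: True, z: True, j: True}
  {z: True, j: True, x: False}
  {x: True, j: False, z: False}


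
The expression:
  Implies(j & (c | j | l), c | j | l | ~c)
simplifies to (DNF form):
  True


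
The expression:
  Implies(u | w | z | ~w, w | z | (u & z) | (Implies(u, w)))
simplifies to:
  w | z | ~u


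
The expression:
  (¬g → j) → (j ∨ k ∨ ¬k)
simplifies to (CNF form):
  True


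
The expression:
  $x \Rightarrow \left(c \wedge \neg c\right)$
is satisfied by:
  {x: False}


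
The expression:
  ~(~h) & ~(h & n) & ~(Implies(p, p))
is never true.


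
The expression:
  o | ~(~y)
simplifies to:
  o | y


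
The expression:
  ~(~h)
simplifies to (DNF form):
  h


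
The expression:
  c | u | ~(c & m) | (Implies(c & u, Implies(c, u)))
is always true.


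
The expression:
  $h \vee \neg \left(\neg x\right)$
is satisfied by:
  {x: True, h: True}
  {x: True, h: False}
  {h: True, x: False}


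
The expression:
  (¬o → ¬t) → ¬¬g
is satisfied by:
  {g: True, t: True, o: False}
  {g: True, t: False, o: False}
  {o: True, g: True, t: True}
  {o: True, g: True, t: False}
  {t: True, o: False, g: False}


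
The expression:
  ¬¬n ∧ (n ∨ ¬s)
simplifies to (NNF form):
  n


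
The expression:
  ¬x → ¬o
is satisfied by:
  {x: True, o: False}
  {o: False, x: False}
  {o: True, x: True}


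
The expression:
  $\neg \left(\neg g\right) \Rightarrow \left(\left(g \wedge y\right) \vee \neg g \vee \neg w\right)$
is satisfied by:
  {y: True, w: False, g: False}
  {w: False, g: False, y: False}
  {g: True, y: True, w: False}
  {g: True, w: False, y: False}
  {y: True, w: True, g: False}
  {w: True, y: False, g: False}
  {g: True, w: True, y: True}


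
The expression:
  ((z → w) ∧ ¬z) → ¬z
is always true.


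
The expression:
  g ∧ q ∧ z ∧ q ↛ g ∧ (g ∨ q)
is never true.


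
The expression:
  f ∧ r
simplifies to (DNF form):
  f ∧ r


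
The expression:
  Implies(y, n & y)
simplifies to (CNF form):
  n | ~y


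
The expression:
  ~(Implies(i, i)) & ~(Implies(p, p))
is never true.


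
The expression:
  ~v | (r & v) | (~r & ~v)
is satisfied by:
  {r: True, v: False}
  {v: False, r: False}
  {v: True, r: True}


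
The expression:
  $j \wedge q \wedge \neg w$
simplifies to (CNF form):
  $j \wedge q \wedge \neg w$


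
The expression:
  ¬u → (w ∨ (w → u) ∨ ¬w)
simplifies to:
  True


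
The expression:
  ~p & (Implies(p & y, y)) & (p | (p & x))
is never true.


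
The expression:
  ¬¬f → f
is always true.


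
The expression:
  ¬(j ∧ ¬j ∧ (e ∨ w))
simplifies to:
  True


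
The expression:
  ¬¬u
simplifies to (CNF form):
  u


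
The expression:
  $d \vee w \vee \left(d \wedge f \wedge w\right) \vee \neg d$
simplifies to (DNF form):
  $\text{True}$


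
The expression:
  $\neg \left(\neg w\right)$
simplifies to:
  $w$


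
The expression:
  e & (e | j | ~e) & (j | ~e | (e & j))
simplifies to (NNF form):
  e & j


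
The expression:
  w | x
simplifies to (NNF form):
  w | x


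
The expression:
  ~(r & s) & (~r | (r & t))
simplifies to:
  ~r | (t & ~s)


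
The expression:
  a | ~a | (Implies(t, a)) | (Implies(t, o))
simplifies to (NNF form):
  True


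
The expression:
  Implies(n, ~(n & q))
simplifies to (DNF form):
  ~n | ~q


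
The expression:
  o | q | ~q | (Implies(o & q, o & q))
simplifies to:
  True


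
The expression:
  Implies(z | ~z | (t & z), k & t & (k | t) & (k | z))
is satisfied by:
  {t: True, k: True}


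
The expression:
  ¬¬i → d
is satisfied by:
  {d: True, i: False}
  {i: False, d: False}
  {i: True, d: True}


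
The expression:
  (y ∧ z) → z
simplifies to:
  True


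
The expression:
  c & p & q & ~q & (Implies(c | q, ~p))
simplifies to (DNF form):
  False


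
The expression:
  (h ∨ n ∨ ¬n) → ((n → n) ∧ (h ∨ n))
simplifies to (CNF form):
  h ∨ n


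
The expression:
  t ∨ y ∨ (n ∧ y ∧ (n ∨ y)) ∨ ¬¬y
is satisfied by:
  {y: True, t: True}
  {y: True, t: False}
  {t: True, y: False}


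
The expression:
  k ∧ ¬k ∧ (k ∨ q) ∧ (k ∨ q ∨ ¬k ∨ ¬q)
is never true.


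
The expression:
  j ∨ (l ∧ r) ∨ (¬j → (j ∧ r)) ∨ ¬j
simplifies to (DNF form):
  True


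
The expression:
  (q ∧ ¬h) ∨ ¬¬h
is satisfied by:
  {q: True, h: True}
  {q: True, h: False}
  {h: True, q: False}


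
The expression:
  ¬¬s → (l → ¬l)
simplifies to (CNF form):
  ¬l ∨ ¬s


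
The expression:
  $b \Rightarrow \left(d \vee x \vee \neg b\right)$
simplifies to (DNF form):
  $d \vee x \vee \neg b$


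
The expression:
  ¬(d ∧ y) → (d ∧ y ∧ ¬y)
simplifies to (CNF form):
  d ∧ y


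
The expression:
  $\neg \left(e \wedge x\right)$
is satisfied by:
  {e: False, x: False}
  {x: True, e: False}
  {e: True, x: False}


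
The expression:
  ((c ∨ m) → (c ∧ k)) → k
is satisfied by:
  {c: True, k: True, m: True}
  {c: True, k: True, m: False}
  {c: True, m: True, k: False}
  {c: True, m: False, k: False}
  {k: True, m: True, c: False}
  {k: True, m: False, c: False}
  {m: True, k: False, c: False}


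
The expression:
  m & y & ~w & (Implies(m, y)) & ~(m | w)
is never true.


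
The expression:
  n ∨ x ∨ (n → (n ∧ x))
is always true.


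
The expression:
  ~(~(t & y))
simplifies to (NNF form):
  t & y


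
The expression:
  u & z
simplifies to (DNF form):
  u & z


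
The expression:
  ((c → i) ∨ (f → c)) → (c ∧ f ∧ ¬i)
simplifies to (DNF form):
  c ∧ f ∧ ¬i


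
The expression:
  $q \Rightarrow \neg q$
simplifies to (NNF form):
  $\neg q$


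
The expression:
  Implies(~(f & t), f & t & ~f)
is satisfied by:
  {t: True, f: True}


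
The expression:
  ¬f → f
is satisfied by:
  {f: True}


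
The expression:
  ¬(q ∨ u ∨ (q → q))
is never true.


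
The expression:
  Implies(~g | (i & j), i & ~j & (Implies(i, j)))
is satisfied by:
  {g: True, i: False, j: False}
  {j: True, g: True, i: False}
  {i: True, g: True, j: False}


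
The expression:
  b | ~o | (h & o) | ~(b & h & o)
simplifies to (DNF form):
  True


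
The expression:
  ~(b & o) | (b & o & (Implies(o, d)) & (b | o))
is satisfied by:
  {d: True, o: False, b: False}
  {o: False, b: False, d: False}
  {b: True, d: True, o: False}
  {b: True, o: False, d: False}
  {d: True, o: True, b: False}
  {o: True, d: False, b: False}
  {b: True, o: True, d: True}


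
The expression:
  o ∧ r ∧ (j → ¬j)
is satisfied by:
  {r: True, o: True, j: False}


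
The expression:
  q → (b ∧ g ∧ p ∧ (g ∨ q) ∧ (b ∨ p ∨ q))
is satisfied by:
  {g: True, b: True, p: True, q: False}
  {g: True, b: True, p: False, q: False}
  {g: True, p: True, b: False, q: False}
  {g: True, p: False, b: False, q: False}
  {b: True, p: True, g: False, q: False}
  {b: True, p: False, g: False, q: False}
  {p: True, g: False, b: False, q: False}
  {p: False, g: False, b: False, q: False}
  {q: True, g: True, b: True, p: True}


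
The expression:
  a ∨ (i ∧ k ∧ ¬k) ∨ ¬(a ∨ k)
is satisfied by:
  {a: True, k: False}
  {k: False, a: False}
  {k: True, a: True}


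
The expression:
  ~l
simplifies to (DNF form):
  ~l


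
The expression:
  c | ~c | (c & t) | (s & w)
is always true.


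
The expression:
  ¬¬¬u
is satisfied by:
  {u: False}


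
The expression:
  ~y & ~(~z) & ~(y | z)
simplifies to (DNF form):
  False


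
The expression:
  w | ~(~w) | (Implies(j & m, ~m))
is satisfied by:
  {w: True, m: False, j: False}
  {m: False, j: False, w: False}
  {j: True, w: True, m: False}
  {j: True, m: False, w: False}
  {w: True, m: True, j: False}
  {m: True, w: False, j: False}
  {j: True, m: True, w: True}


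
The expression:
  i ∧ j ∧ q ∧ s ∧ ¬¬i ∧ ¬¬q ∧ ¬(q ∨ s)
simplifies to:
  False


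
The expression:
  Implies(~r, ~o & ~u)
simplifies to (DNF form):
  r | (~o & ~u)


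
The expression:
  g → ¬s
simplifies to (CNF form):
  ¬g ∨ ¬s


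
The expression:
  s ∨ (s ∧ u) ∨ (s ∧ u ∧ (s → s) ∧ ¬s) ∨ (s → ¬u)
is always true.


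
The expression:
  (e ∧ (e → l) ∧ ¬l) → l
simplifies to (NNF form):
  True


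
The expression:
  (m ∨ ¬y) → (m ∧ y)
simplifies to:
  y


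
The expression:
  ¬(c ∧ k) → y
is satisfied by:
  {y: True, k: True, c: True}
  {y: True, k: True, c: False}
  {y: True, c: True, k: False}
  {y: True, c: False, k: False}
  {k: True, c: True, y: False}


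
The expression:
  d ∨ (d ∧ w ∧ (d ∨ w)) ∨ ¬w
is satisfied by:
  {d: True, w: False}
  {w: False, d: False}
  {w: True, d: True}


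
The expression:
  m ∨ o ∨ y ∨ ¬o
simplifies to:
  True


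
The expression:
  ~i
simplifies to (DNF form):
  ~i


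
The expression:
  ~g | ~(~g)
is always true.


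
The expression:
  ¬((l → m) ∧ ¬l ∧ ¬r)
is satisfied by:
  {r: True, l: True}
  {r: True, l: False}
  {l: True, r: False}


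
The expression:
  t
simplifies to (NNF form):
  t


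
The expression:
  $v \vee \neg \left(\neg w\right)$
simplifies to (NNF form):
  $v \vee w$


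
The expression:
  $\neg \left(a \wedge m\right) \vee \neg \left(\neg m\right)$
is always true.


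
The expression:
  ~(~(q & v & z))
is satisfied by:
  {z: True, q: True, v: True}


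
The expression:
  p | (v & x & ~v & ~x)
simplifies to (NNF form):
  p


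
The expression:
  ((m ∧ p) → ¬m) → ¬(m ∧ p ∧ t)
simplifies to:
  True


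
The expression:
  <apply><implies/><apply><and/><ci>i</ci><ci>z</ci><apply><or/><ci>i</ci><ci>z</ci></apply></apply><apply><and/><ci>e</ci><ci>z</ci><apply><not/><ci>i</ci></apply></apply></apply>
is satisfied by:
  {z: False, i: False}
  {i: True, z: False}
  {z: True, i: False}


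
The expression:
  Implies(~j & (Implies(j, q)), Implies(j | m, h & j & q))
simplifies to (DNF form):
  j | ~m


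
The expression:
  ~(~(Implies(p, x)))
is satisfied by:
  {x: True, p: False}
  {p: False, x: False}
  {p: True, x: True}


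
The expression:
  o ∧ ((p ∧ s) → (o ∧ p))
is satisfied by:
  {o: True}


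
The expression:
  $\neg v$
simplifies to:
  $\neg v$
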